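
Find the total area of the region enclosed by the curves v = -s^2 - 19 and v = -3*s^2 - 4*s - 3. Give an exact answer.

Set the curves equal: -s^2 - 19 = -3*s^2 - 4*s - 3, so 2*s^2 + 4*s - 16 = 0, which factors as 2*(s - 2)*(s + 4) = 0. The curves meet at s = -4, 2.
On [-4, 2], v = -3*s^2 - 4*s - 3 is on top; that piece has area ∫[-4,2] (-(2*s^2 + 4*s - 16)) ds = 72.

72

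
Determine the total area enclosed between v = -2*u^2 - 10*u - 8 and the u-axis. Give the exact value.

9

The curve meets the u-axis where -2*u^2 - 10*u - 8 = 0, i.e. -2*(u + 1)*(u + 4) = 0, at u = -4, -1.
On [-4, -1] the curve lies above the axis; ∫[-4,-1] (-2*u^2 - 10*u - 8) du = 9, giving area 9.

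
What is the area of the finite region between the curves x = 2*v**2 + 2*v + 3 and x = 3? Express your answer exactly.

Both boundary curves give x as a function of v, so integrate with respect to v. Setting them equal: 2*v**2 + 2*v = 0, i.e. 2*v*(v + 1) = 0, so they meet at v = -1, 0.
For v in [-1, 0], x = 2*v**2 + 2*v + 3 is on the left; area = ∫[-1,0] (-(2*v**2 + 2*v)) dv = 1/3.

1/3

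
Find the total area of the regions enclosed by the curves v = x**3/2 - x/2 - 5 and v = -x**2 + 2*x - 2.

Set the curves equal: x**3/2 - x/2 - 5 = -x**2 + 2*x - 2, so x**3/2 + x**2 - 5*x/2 - 3 = 0, which factors as (x - 2)*(x + 1)*(x + 3)/2 = 0. The curves meet at x = -3, -1, 2.
On [-3, -1], v = x**3/2 - x/2 - 5 is on top; that piece has area ∫[-3,-1] (x**3/2 + x**2 - 5*x/2 - 3) dx = 8/3.
On [-1, 2], v = -x**2 + 2*x - 2 is on top; that piece has area ∫[-1,2] (-(x**3/2 + x**2 - 5*x/2 - 3)) dx = 63/8.
Total enclosed area = 8/3 + 63/8 = 253/24.

253/24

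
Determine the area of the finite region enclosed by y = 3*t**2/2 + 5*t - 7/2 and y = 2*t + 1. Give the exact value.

Set the curves equal: 3*t**2/2 + 5*t - 7/2 = 2*t + 1, so 3*t**2/2 + 3*t - 9/2 = 0, which factors as 3*(t - 1)*(t + 3)/2 = 0. The curves meet at t = -3, 1.
On [-3, 1], y = 2*t + 1 is on top; that piece has area ∫[-3,1] (-(3*t**2/2 + 3*t - 9/2)) dt = 16.

16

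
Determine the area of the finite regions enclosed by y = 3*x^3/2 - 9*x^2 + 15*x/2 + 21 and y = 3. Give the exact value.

393/8

Set the curves equal: 3*x^3/2 - 9*x^2 + 15*x/2 + 21 = 3, so 3*x^3/2 - 9*x^2 + 15*x/2 + 18 = 0, which factors as 3*(x - 4)*(x - 3)*(x + 1)/2 = 0. The curves meet at x = -1, 3, 4.
On [-1, 3], y = 3*x^3/2 - 9*x^2 + 15*x/2 + 21 is on top; that piece has area ∫[-1,3] (3*x^3/2 - 9*x^2 + 15*x/2 + 18) dx = 48.
On [3, 4], y = 3 is on top; that piece has area ∫[3,4] (-(3*x^3/2 - 9*x^2 + 15*x/2 + 18)) dx = 9/8.
Total enclosed area = 48 + 9/8 = 393/8.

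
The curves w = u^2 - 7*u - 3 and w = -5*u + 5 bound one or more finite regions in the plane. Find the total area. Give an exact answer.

Set the curves equal: u^2 - 7*u - 3 = -5*u + 5, so u^2 - 2*u - 8 = 0, which factors as (u - 4)*(u + 2) = 0. The curves meet at u = -2, 4.
On [-2, 4], w = -5*u + 5 is on top; that piece has area ∫[-2,4] (-(u^2 - 2*u - 8)) du = 36.

36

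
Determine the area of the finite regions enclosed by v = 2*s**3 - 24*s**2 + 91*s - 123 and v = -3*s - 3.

1

Set the curves equal: 2*s**3 - 24*s**2 + 91*s - 123 = -3*s - 3, so 2*s**3 - 24*s**2 + 94*s - 120 = 0, which factors as 2*(s - 5)*(s - 4)*(s - 3) = 0. The curves meet at s = 3, 4, 5.
On [3, 4], v = 2*s**3 - 24*s**2 + 91*s - 123 is on top; that piece has area ∫[3,4] (2*s**3 - 24*s**2 + 94*s - 120) ds = 1/2.
On [4, 5], v = -3*s - 3 is on top; that piece has area ∫[4,5] (-(2*s**3 - 24*s**2 + 94*s - 120)) ds = 1/2.
Total enclosed area = 1/2 + 1/2 = 1.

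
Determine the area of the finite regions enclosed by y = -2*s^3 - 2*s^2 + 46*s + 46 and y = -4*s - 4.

Set the curves equal: -2*s^3 - 2*s^2 + 46*s + 46 = -4*s - 4, so -2*s^3 - 2*s^2 + 50*s + 50 = 0, which factors as -2*(s - 5)*(s + 1)*(s + 5) = 0. The curves meet at s = -5, -1, 5.
On [-5, -1], y = -4*s - 4 is on top; that piece has area ∫[-5,-1] (-(-2*s^3 - 2*s^2 + 50*s + 50)) ds = 512/3.
On [-1, 5], y = -2*s^3 - 2*s^2 + 46*s + 46 is on top; that piece has area ∫[-1,5] (-2*s^3 - 2*s^2 + 50*s + 50) ds = 504.
Total enclosed area = 512/3 + 504 = 2024/3.

2024/3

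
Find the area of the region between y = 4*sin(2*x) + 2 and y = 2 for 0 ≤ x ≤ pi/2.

On [0, pi/2], (4*sin(2*x) + 2) - (2) = 4*sin(2*x) is ≥ 0 throughout, so the area is a single integral of |4*sin(2*x)|.
∫[0,pi/2] (4*sin(2*x)) dx = 4.

4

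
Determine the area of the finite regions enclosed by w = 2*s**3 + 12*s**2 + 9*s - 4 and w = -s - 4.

Set the curves equal: 2*s**3 + 12*s**2 + 9*s - 4 = -s - 4, so 2*s**3 + 12*s**2 + 10*s = 0, which factors as 2*s*(s + 1)*(s + 5) = 0. The curves meet at s = -5, -1, 0.
On [-5, -1], w = 2*s**3 + 12*s**2 + 9*s - 4 is on top; that piece has area ∫[-5,-1] (2*s**3 + 12*s**2 + 10*s) ds = 64.
On [-1, 0], w = -s - 4 is on top; that piece has area ∫[-1,0] (-(2*s**3 + 12*s**2 + 10*s)) ds = 3/2.
Total enclosed area = 64 + 3/2 = 131/2.

131/2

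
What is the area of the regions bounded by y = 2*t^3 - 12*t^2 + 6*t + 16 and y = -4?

81

Set the curves equal: 2*t^3 - 12*t^2 + 6*t + 16 = -4, so 2*t^3 - 12*t^2 + 6*t + 20 = 0, which factors as 2*(t - 5)*(t - 2)*(t + 1) = 0. The curves meet at t = -1, 2, 5.
On [-1, 2], y = 2*t^3 - 12*t^2 + 6*t + 16 is on top; that piece has area ∫[-1,2] (2*t^3 - 12*t^2 + 6*t + 20) dt = 81/2.
On [2, 5], y = -4 is on top; that piece has area ∫[2,5] (-(2*t^3 - 12*t^2 + 6*t + 20)) dt = 81/2.
Total enclosed area = 81/2 + 81/2 = 81.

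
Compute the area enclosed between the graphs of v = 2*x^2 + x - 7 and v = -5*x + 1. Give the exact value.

125/3

Set the curves equal: 2*x^2 + x - 7 = -5*x + 1, so 2*x^2 + 6*x - 8 = 0, which factors as 2*(x - 1)*(x + 4) = 0. The curves meet at x = -4, 1.
On [-4, 1], v = -5*x + 1 is on top; that piece has area ∫[-4,1] (-(2*x^2 + 6*x - 8)) dx = 125/3.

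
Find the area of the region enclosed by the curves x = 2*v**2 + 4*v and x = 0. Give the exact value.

Both boundary curves give x as a function of v, so integrate with respect to v. Setting them equal: 2*v**2 + 4*v = 0, i.e. 2*v*(v + 2) = 0, so they meet at v = -2, 0.
For v in [-2, 0], x = 2*v**2 + 4*v is on the left; area = ∫[-2,0] (-(2*v**2 + 4*v)) dv = 8/3.

8/3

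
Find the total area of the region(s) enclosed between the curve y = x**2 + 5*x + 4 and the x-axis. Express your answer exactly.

The curve meets the x-axis where x**2 + 5*x + 4 = 0, i.e. (x + 1)*(x + 4) = 0, at x = -4, -1.
On [-4, -1] the curve lies below the axis; ∫[-4,-1] (x**2 + 5*x + 4) dx = -9/2, giving area 9/2.

9/2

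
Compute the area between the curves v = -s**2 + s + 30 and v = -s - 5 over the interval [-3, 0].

On [-3, 0], (-s**2 + s + 30) - (-s - 5) = -s**2 + 2*s + 35 is ≥ 0 throughout, so the area is a single integral of |-s**2 + 2*s + 35|.
∫[-3,0] (-s**2 + 2*s + 35) ds = 87.

87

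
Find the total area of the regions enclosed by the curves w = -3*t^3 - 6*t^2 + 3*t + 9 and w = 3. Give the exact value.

37/4

Set the curves equal: -3*t^3 - 6*t^2 + 3*t + 9 = 3, so -3*t^3 - 6*t^2 + 3*t + 6 = 0, which factors as -3*(t - 1)*(t + 1)*(t + 2) = 0. The curves meet at t = -2, -1, 1.
On [-2, -1], w = 3 is on top; that piece has area ∫[-2,-1] (-(-3*t^3 - 6*t^2 + 3*t + 6)) dt = 5/4.
On [-1, 1], w = -3*t^3 - 6*t^2 + 3*t + 9 is on top; that piece has area ∫[-1,1] (-3*t^3 - 6*t^2 + 3*t + 6) dt = 8.
Total enclosed area = 5/4 + 8 = 37/4.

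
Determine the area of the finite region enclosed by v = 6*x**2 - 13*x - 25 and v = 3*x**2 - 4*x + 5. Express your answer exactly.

Set the curves equal: 6*x**2 - 13*x - 25 = 3*x**2 - 4*x + 5, so 3*x**2 - 9*x - 30 = 0, which factors as 3*(x - 5)*(x + 2) = 0. The curves meet at x = -2, 5.
On [-2, 5], v = 3*x**2 - 4*x + 5 is on top; that piece has area ∫[-2,5] (-(3*x**2 - 9*x - 30)) dx = 343/2.

343/2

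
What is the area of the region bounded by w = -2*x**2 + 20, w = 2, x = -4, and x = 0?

The difference (-2*x**2 + 20) - (2) = -2*x**2 + 18 changes sign at x = -3 inside [-4, 0], so split the integral there.
∫[-4,-3] (-2*x**2 + 18) dx = -20/3; the area of that piece is 20/3.
∫[-3,0] (-2*x**2 + 18) dx = 36.
Total area = 20/3 + 36 = 128/3.

128/3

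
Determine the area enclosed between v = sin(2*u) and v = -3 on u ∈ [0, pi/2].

1 + 3*pi/2

On [0, pi/2], (sin(2*u)) - (-3) = sin(2*u) + 3 is ≥ 0 throughout, so the area is a single integral of |sin(2*u) + 3|.
∫[0,pi/2] (sin(2*u) + 3) du = 1 + 3*pi/2.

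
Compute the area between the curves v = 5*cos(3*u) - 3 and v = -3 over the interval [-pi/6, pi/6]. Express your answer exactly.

10/3

On [-pi/6, pi/6], (5*cos(3*u) - 3) - (-3) = 5*cos(3*u) is ≥ 0 throughout, so the area is a single integral of |5*cos(3*u)|.
∫[-pi/6,pi/6] (5*cos(3*u)) du = 10/3.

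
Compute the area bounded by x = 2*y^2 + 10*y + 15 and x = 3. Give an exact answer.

1/3

Both boundary curves give x as a function of y, so integrate with respect to y. Setting them equal: 2*y^2 + 10*y + 12 = 0, i.e. 2*(y + 2)*(y + 3) = 0, so they meet at y = -3, -2.
For y in [-3, -2], x = 2*y^2 + 10*y + 15 is on the left; area = ∫[-3,-2] (-(2*y^2 + 10*y + 12)) dy = 1/3.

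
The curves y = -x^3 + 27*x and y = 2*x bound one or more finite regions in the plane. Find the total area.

625/2

Set the curves equal: -x^3 + 27*x = 2*x, so -x^3 + 25*x = 0, which factors as -x*(x - 5)*(x + 5) = 0. The curves meet at x = -5, 0, 5.
On [-5, 0], y = 2*x is on top; that piece has area ∫[-5,0] (-(-x^3 + 25*x)) dx = 625/4.
On [0, 5], y = -x^3 + 27*x is on top; that piece has area ∫[0,5] (-x^3 + 25*x) dx = 625/4.
Total enclosed area = 625/4 + 625/4 = 625/2.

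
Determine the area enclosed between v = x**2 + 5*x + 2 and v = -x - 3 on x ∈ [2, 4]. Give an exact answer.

On [2, 4], (x**2 + 5*x + 2) - (-x - 3) = x**2 + 6*x + 5 is ≥ 0 throughout, so the area is a single integral of |x**2 + 6*x + 5|.
∫[2,4] (x**2 + 6*x + 5) dx = 194/3.

194/3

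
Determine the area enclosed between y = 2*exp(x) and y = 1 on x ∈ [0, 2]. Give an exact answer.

-4 + 2*exp(2)

On [0, 2], (2*exp(x)) - (1) = 2*exp(x) - 1 is ≥ 0 throughout, so the area is a single integral of |2*exp(x) - 1|.
∫[0,2] (2*exp(x) - 1) dx = -4 + 2*exp(2).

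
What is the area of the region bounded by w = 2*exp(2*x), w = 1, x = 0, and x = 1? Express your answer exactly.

-2 + exp(2)

On [0, 1], (2*exp(2*x)) - (1) = 2*exp(2*x) - 1 is ≥ 0 throughout, so the area is a single integral of |2*exp(2*x) - 1|.
∫[0,1] (2*exp(2*x) - 1) dx = -2 + exp(2).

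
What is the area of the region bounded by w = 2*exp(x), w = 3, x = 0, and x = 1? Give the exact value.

The difference (2*exp(x)) - (3) = 2*exp(x) - 3 changes sign at x = log(3/2) inside [0, 1], so split the integral there.
∫[0,log(3/2)] (2*exp(x) - 3) dx = log(8/27) + 1; the area of that piece is -1 + log(27/8).
∫[log(3/2),1] (2*exp(x) - 3) dx = -6 - 3*log(2) + 3*log(3) + 2*exp(1).
Total area = (-1 + log(27/8)) + (-6 - 3*log(2) + 3*log(3) + 2*exp(1)) = -7 - 6*log(2) + 2*exp(1) + 6*log(3).

-7 - 6*log(2) + 2*exp(1) + 6*log(3)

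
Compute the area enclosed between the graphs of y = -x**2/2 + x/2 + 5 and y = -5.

243/4

Set the curves equal: -x**2/2 + x/2 + 5 = -5, so -x**2/2 + x/2 + 10 = 0, which factors as -(x - 5)*(x + 4)/2 = 0. The curves meet at x = -4, 5.
On [-4, 5], y = -x**2/2 + x/2 + 5 is on top; that piece has area ∫[-4,5] (-x**2/2 + x/2 + 10) dx = 243/4.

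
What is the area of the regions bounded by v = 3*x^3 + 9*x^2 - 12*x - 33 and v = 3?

Set the curves equal: 3*x^3 + 9*x^2 - 12*x - 33 = 3, so 3*x^3 + 9*x^2 - 12*x - 36 = 0, which factors as 3*(x - 2)*(x + 2)*(x + 3) = 0. The curves meet at x = -3, -2, 2.
On [-3, -2], v = 3*x^3 + 9*x^2 - 12*x - 33 is on top; that piece has area ∫[-3,-2] (3*x^3 + 9*x^2 - 12*x - 36) dx = 9/4.
On [-2, 2], v = 3 is on top; that piece has area ∫[-2,2] (-(3*x^3 + 9*x^2 - 12*x - 36)) dx = 96.
Total enclosed area = 9/4 + 96 = 393/4.

393/4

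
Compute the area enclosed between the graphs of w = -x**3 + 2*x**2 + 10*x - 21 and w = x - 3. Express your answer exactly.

443/6

Set the curves equal: -x**3 + 2*x**2 + 10*x - 21 = x - 3, so -x**3 + 2*x**2 + 9*x - 18 = 0, which factors as -(x - 3)*(x - 2)*(x + 3) = 0. The curves meet at x = -3, 2, 3.
On [-3, 2], w = x - 3 is on top; that piece has area ∫[-3,2] (-(-x**3 + 2*x**2 + 9*x - 18)) dx = 875/12.
On [2, 3], w = -x**3 + 2*x**2 + 10*x - 21 is on top; that piece has area ∫[2,3] (-x**3 + 2*x**2 + 9*x - 18) dx = 11/12.
Total enclosed area = 875/12 + 11/12 = 443/6.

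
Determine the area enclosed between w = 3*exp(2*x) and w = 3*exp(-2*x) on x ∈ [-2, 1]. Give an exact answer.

The difference (3*exp(2*x)) - (3*exp(-2*x)) = 3*exp(2*x) - 3*exp(-2*x) changes sign at x = 0 inside [-2, 1], so split the integral there.
∫[-2,0] (3*exp(2*x) - 3*exp(-2*x)) dx = -3*exp(4)/2 - 3*exp(-4)/2 + 3; the area of that piece is -3 + 3*exp(-4)/2 + 3*exp(4)/2.
∫[0,1] (3*exp(2*x) - 3*exp(-2*x)) dx = -3 + 3*exp(-2)/2 + 3*exp(2)/2.
Total area = (-3 + 3*exp(-4)/2 + 3*exp(4)/2) + (-3 + 3*exp(-2)/2 + 3*exp(2)/2) = -6 + 3*exp(-4)/2 + 3*exp(-2)/2 + 3*exp(2)/2 + 3*exp(4)/2.

-6 + 3*exp(-4)/2 + 3*exp(-2)/2 + 3*exp(2)/2 + 3*exp(4)/2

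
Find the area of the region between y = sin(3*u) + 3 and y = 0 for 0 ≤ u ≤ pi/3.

2/3 + pi

On [0, pi/3], (sin(3*u) + 3) - (0) = sin(3*u) + 3 is ≥ 0 throughout, so the area is a single integral of |sin(3*u) + 3|.
∫[0,pi/3] (sin(3*u) + 3) du = 2/3 + pi.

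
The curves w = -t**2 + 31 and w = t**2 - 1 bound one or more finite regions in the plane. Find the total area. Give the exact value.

512/3

Set the curves equal: -t**2 + 31 = t**2 - 1, so -2*t**2 + 32 = 0, which factors as -2*(t - 4)*(t + 4) = 0. The curves meet at t = -4, 4.
On [-4, 4], w = -t**2 + 31 is on top; that piece has area ∫[-4,4] (-2*t**2 + 32) dt = 512/3.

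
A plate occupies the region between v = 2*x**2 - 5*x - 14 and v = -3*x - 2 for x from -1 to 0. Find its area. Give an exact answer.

On [-1, 0], (2*x**2 - 5*x - 14) - (-3*x - 2) = 2*x**2 - 2*x - 12 is ≤ 0 throughout, so the area is a single integral of |2*x**2 - 2*x - 12|.
∫[-1,0] (2*x**2 - 2*x - 12) dx = -31/3; the area of that piece is 31/3.

31/3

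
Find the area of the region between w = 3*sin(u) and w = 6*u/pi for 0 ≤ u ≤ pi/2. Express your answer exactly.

On [0, pi/2], (3*sin(u)) - (6*u/pi) = -6*u/pi + 3*sin(u) is ≥ 0 throughout, so the area is a single integral of |-6*u/pi + 3*sin(u)|.
∫[0,pi/2] (-6*u/pi + 3*sin(u)) du = 3 - 3*pi/4.

3 - 3*pi/4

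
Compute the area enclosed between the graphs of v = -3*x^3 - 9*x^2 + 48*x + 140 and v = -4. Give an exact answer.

Set the curves equal: -3*x^3 - 9*x^2 + 48*x + 140 = -4, so -3*x^3 - 9*x^2 + 48*x + 144 = 0, which factors as -3*(x - 4)*(x + 3)*(x + 4) = 0. The curves meet at x = -4, -3, 4.
On [-4, -3], v = -4 is on top; that piece has area ∫[-4,-3] (-(-3*x^3 - 9*x^2 + 48*x + 144)) dx = 15/4.
On [-3, 4], v = -3*x^3 - 9*x^2 + 48*x + 140 is on top; that piece has area ∫[-3,4] (-3*x^3 - 9*x^2 + 48*x + 144) dx = 3087/4.
Total enclosed area = 15/4 + 3087/4 = 1551/2.

1551/2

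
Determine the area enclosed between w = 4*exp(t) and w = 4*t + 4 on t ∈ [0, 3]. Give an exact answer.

On [0, 3], (4*exp(t)) - (4*t + 4) = -4*t + 4*exp(t) - 4 is ≥ 0 throughout, so the area is a single integral of |-4*t + 4*exp(t) - 4|.
∫[0,3] (-4*t + 4*exp(t) - 4) dt = -34 + 4*exp(3).

-34 + 4*exp(3)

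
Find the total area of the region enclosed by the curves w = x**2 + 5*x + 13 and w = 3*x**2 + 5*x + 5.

Set the curves equal: x**2 + 5*x + 13 = 3*x**2 + 5*x + 5, so -2*x**2 + 8 = 0, which factors as -2*(x - 2)*(x + 2) = 0. The curves meet at x = -2, 2.
On [-2, 2], w = x**2 + 5*x + 13 is on top; that piece has area ∫[-2,2] (-2*x**2 + 8) dx = 64/3.

64/3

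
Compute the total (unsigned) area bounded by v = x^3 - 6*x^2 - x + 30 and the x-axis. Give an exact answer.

407/4

The curve meets the x-axis where x^3 - 6*x^2 - x + 30 = 0, i.e. (x - 5)*(x - 3)*(x + 2) = 0, at x = -2, 3, 5.
On [-2, 3] the curve lies above the axis; ∫[-2,3] (x^3 - 6*x^2 - x + 30) dx = 375/4, giving area 375/4.
On [3, 5] the curve lies below the axis; ∫[3,5] (x^3 - 6*x^2 - x + 30) dx = -8, giving area 8.
Total area = 375/4 + 8 = 407/4.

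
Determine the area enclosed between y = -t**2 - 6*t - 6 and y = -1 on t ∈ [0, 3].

51

On [0, 3], (-t**2 - 6*t - 6) - (-1) = -t**2 - 6*t - 5 is ≤ 0 throughout, so the area is a single integral of |-t**2 - 6*t - 5|.
∫[0,3] (-t**2 - 6*t - 5) dt = -51; the area of that piece is 51.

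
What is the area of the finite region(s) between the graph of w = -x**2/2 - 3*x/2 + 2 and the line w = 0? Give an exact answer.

The curve meets the x-axis where -x**2/2 - 3*x/2 + 2 = 0, i.e. -(x - 1)*(x + 4)/2 = 0, at x = -4, 1.
On [-4, 1] the curve lies above the axis; ∫[-4,1] (-x**2/2 - 3*x/2 + 2) dx = 125/12, giving area 125/12.

125/12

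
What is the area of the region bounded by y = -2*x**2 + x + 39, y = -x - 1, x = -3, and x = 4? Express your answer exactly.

679/3

On [-3, 4], (-2*x**2 + x + 39) - (-x - 1) = -2*x**2 + 2*x + 40 is ≥ 0 throughout, so the area is a single integral of |-2*x**2 + 2*x + 40|.
∫[-3,4] (-2*x**2 + 2*x + 40) dx = 679/3.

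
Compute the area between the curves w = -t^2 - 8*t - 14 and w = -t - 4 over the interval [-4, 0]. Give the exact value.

The difference (-t^2 - 8*t - 14) - (-t - 4) = -t^2 - 7*t - 10 changes sign at t = -2 inside [-4, 0], so split the integral there.
∫[-4,-2] (-t^2 - 7*t - 10) dt = 10/3.
∫[-2,0] (-t^2 - 7*t - 10) dt = -26/3; the area of that piece is 26/3.
Total area = 10/3 + 26/3 = 12.

12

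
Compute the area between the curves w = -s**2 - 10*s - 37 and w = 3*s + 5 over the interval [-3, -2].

On [-3, -2], (-s**2 - 10*s - 37) - (3*s + 5) = -s**2 - 13*s - 42 is ≤ 0 throughout, so the area is a single integral of |-s**2 - 13*s - 42|.
∫[-3,-2] (-s**2 - 13*s - 42) ds = -95/6; the area of that piece is 95/6.

95/6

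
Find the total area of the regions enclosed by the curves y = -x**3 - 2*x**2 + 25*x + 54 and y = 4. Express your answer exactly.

2459/6

Set the curves equal: -x**3 - 2*x**2 + 25*x + 54 = 4, so -x**3 - 2*x**2 + 25*x + 50 = 0, which factors as -(x - 5)*(x + 2)*(x + 5) = 0. The curves meet at x = -5, -2, 5.
On [-5, -2], y = 4 is on top; that piece has area ∫[-5,-2] (-(-x**3 - 2*x**2 + 25*x + 50)) dx = 153/4.
On [-2, 5], y = -x**3 - 2*x**2 + 25*x + 54 is on top; that piece has area ∫[-2,5] (-x**3 - 2*x**2 + 25*x + 50) dx = 4459/12.
Total enclosed area = 153/4 + 4459/12 = 2459/6.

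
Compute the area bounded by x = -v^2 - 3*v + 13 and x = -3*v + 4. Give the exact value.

Both boundary curves give x as a function of v, so integrate with respect to v. Setting them equal: -v^2 + 9 = 0, i.e. -(v - 3)*(v + 3) = 0, so they meet at v = -3, 3.
For v in [-3, 3], x = -v^2 - 3*v + 13 is on the right; area = ∫[-3,3] (-v^2 + 9) dv = 36.

36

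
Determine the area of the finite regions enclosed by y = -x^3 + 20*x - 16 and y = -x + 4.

999/4

Set the curves equal: -x^3 + 20*x - 16 = -x + 4, so -x^3 + 21*x - 20 = 0, which factors as -(x - 4)*(x - 1)*(x + 5) = 0. The curves meet at x = -5, 1, 4.
On [-5, 1], y = -x + 4 is on top; that piece has area ∫[-5,1] (-(-x^3 + 21*x - 20)) dx = 216.
On [1, 4], y = -x^3 + 20*x - 16 is on top; that piece has area ∫[1,4] (-x^3 + 21*x - 20) dx = 135/4.
Total enclosed area = 216 + 135/4 = 999/4.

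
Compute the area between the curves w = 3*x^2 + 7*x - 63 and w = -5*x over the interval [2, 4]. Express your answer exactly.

30

The difference (3*x^2 + 7*x - 63) - (-5*x) = 3*x^2 + 12*x - 63 changes sign at x = 3 inside [2, 4], so split the integral there.
∫[2,3] (3*x^2 + 12*x - 63) dx = -14; the area of that piece is 14.
∫[3,4] (3*x^2 + 12*x - 63) dx = 16.
Total area = 14 + 16 = 30.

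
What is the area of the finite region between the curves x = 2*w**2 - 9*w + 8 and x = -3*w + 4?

1/3

Both boundary curves give x as a function of w, so integrate with respect to w. Setting them equal: 2*w**2 - 6*w + 4 = 0, i.e. 2*(w - 2)*(w - 1) = 0, so they meet at w = 1, 2.
For w in [1, 2], x = 2*w**2 - 9*w + 8 is on the left; area = ∫[1,2] (-(2*w**2 - 6*w + 4)) dw = 1/3.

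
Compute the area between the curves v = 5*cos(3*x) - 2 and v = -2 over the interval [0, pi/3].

The difference (5*cos(3*x) - 2) - (-2) = 5*cos(3*x) changes sign at x = pi/6 inside [0, pi/3], so split the integral there.
∫[0,pi/6] (5*cos(3*x)) dx = 5/3.
∫[pi/6,pi/3] (5*cos(3*x)) dx = -5/3; the area of that piece is 5/3.
Total area = 5/3 + 5/3 = 10/3.

10/3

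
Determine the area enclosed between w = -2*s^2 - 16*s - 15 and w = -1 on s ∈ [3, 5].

664/3

On [3, 5], (-2*s^2 - 16*s - 15) - (-1) = -2*s^2 - 16*s - 14 is ≤ 0 throughout, so the area is a single integral of |-2*s^2 - 16*s - 14|.
∫[3,5] (-2*s^2 - 16*s - 14) ds = -664/3; the area of that piece is 664/3.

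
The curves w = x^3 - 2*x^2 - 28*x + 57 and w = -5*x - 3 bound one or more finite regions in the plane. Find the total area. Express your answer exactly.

5137/12

Set the curves equal: x^3 - 2*x^2 - 28*x + 57 = -5*x - 3, so x^3 - 2*x^2 - 23*x + 60 = 0, which factors as (x - 4)*(x - 3)*(x + 5) = 0. The curves meet at x = -5, 3, 4.
On [-5, 3], w = x^3 - 2*x^2 - 28*x + 57 is on top; that piece has area ∫[-5,3] (x^3 - 2*x^2 - 23*x + 60) dx = 1280/3.
On [3, 4], w = -5*x - 3 is on top; that piece has area ∫[3,4] (-(x^3 - 2*x^2 - 23*x + 60)) dx = 17/12.
Total enclosed area = 1280/3 + 17/12 = 5137/12.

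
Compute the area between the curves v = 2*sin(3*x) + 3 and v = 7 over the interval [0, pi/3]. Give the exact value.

On [0, pi/3], (2*sin(3*x) + 3) - (7) = 2*sin(3*x) - 4 is ≤ 0 throughout, so the area is a single integral of |2*sin(3*x) - 4|.
∫[0,pi/3] (2*sin(3*x) - 4) dx = 4/3 - 4*pi/3; the area of that piece is -4/3 + 4*pi/3.

-4/3 + 4*pi/3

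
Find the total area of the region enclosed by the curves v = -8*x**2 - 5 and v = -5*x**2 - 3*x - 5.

Set the curves equal: -8*x**2 - 5 = -5*x**2 - 3*x - 5, so -3*x**2 + 3*x = 0, which factors as -3*x*(x - 1) = 0. The curves meet at x = 0, 1.
On [0, 1], v = -8*x**2 - 5 is on top; that piece has area ∫[0,1] (-3*x**2 + 3*x) dx = 1/2.

1/2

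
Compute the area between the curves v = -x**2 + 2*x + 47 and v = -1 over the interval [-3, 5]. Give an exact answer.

1048/3

On [-3, 5], (-x**2 + 2*x + 47) - (-1) = -x**2 + 2*x + 48 is ≥ 0 throughout, so the area is a single integral of |-x**2 + 2*x + 48|.
∫[-3,5] (-x**2 + 2*x + 48) dx = 1048/3.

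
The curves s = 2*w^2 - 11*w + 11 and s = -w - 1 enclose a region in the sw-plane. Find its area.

Both boundary curves give s as a function of w, so integrate with respect to w. Setting them equal: 2*w^2 - 10*w + 12 = 0, i.e. 2*(w - 3)*(w - 2) = 0, so they meet at w = 2, 3.
For w in [2, 3], s = 2*w^2 - 11*w + 11 is on the left; area = ∫[2,3] (-(2*w^2 - 10*w + 12)) dw = 1/3.

1/3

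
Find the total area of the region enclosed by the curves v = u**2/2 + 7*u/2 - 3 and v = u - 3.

125/12

Set the curves equal: u**2/2 + 7*u/2 - 3 = u - 3, so u**2/2 + 5*u/2 = 0, which factors as u*(u + 5)/2 = 0. The curves meet at u = -5, 0.
On [-5, 0], v = u - 3 is on top; that piece has area ∫[-5,0] (-(u**2/2 + 5*u/2)) du = 125/12.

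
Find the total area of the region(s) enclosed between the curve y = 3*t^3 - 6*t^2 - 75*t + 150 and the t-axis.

2459/2

The curve meets the t-axis where 3*t^3 - 6*t^2 - 75*t + 150 = 0, i.e. 3*(t - 5)*(t - 2)*(t + 5) = 0, at t = -5, 2, 5.
On [-5, 2] the curve lies above the axis; ∫[-5,2] (3*t^3 - 6*t^2 - 75*t + 150) dt = 4459/4, giving area 4459/4.
On [2, 5] the curve lies below the axis; ∫[2,5] (3*t^3 - 6*t^2 - 75*t + 150) dt = -459/4, giving area 459/4.
Total area = 4459/4 + 459/4 = 2459/2.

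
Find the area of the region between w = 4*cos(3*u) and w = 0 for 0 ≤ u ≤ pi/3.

The difference (4*cos(3*u)) - (0) = 4*cos(3*u) changes sign at u = pi/6 inside [0, pi/3], so split the integral there.
∫[0,pi/6] (4*cos(3*u)) du = 4/3.
∫[pi/6,pi/3] (4*cos(3*u)) du = -4/3; the area of that piece is 4/3.
Total area = 4/3 + 4/3 = 8/3.

8/3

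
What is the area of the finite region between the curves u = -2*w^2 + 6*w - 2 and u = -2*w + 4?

8/3

Both boundary curves give u as a function of w, so integrate with respect to w. Setting them equal: -2*w^2 + 8*w - 6 = 0, i.e. -2*(w - 3)*(w - 1) = 0, so they meet at w = 1, 3.
For w in [1, 3], u = -2*w^2 + 6*w - 2 is on the right; area = ∫[1,3] (-2*w^2 + 8*w - 6) dw = 8/3.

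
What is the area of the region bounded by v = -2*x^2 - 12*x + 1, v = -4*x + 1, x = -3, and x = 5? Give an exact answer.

The difference (-2*x^2 - 12*x + 1) - (-4*x + 1) = -2*x^2 - 8*x changes sign at x = 0 inside [-3, 5], so split the integral there.
∫[-3,0] (-2*x^2 - 8*x) dx = 18.
∫[0,5] (-2*x^2 - 8*x) dx = -550/3; the area of that piece is 550/3.
Total area = 18 + 550/3 = 604/3.

604/3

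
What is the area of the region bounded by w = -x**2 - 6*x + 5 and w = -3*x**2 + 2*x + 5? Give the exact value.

64/3

Set the curves equal: -x**2 - 6*x + 5 = -3*x**2 + 2*x + 5, so 2*x**2 - 8*x = 0, which factors as 2*x*(x - 4) = 0. The curves meet at x = 0, 4.
On [0, 4], w = -3*x**2 + 2*x + 5 is on top; that piece has area ∫[0,4] (-(2*x**2 - 8*x)) dx = 64/3.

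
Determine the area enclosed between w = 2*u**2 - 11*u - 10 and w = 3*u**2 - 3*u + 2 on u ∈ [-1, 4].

On [-1, 4], (2*u**2 - 11*u - 10) - (3*u**2 - 3*u + 2) = -u**2 - 8*u - 12 is ≤ 0 throughout, so the area is a single integral of |-u**2 - 8*u - 12|.
∫[-1,4] (-u**2 - 8*u - 12) du = -425/3; the area of that piece is 425/3.

425/3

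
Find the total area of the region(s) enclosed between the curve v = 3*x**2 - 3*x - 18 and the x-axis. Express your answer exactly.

The curve meets the x-axis where 3*x**2 - 3*x - 18 = 0, i.e. 3*(x - 3)*(x + 2) = 0, at x = -2, 3.
On [-2, 3] the curve lies below the axis; ∫[-2,3] (3*x**2 - 3*x - 18) dx = -125/2, giving area 125/2.

125/2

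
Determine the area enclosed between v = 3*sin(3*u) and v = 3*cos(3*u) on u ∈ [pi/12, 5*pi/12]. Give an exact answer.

2*sqrt(2)

On [pi/12, 5*pi/12], (3*sin(3*u)) - (3*cos(3*u)) = 3*sin(3*u) - 3*cos(3*u) is ≥ 0 throughout, so the area is a single integral of |3*sin(3*u) - 3*cos(3*u)|.
∫[pi/12,5*pi/12] (3*sin(3*u) - 3*cos(3*u)) du = 2*sqrt(2).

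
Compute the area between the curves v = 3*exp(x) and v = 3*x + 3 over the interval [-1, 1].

-6 - 3*exp(-1) + 3*exp(1)

On [-1, 1], (3*exp(x)) - (3*x + 3) = -3*x + 3*exp(x) - 3 is ≥ 0 throughout, so the area is a single integral of |-3*x + 3*exp(x) - 3|.
∫[-1,1] (-3*x + 3*exp(x) - 3) dx = -6 - 3*exp(-1) + 3*exp(1).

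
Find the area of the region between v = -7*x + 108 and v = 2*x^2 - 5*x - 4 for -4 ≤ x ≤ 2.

636

On [-4, 2], (-7*x + 108) - (2*x^2 - 5*x - 4) = -2*x^2 - 2*x + 112 is ≥ 0 throughout, so the area is a single integral of |-2*x^2 - 2*x + 112|.
∫[-4,2] (-2*x^2 - 2*x + 112) dx = 636.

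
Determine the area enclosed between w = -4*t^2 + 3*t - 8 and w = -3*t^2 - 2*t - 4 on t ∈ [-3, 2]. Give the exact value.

93/2

The difference (-4*t^2 + 3*t - 8) - (-3*t^2 - 2*t - 4) = -t^2 + 5*t - 4 changes sign at t = 1 inside [-3, 2], so split the integral there.
∫[-3,1] (-t^2 + 5*t - 4) dt = -136/3; the area of that piece is 136/3.
∫[1,2] (-t^2 + 5*t - 4) dt = 7/6.
Total area = 136/3 + 7/6 = 93/2.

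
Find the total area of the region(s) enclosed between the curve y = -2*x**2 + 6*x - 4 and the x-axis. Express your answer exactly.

The curve meets the x-axis where -2*x**2 + 6*x - 4 = 0, i.e. -2*(x - 2)*(x - 1) = 0, at x = 1, 2.
On [1, 2] the curve lies above the axis; ∫[1,2] (-2*x**2 + 6*x - 4) dx = 1/3, giving area 1/3.

1/3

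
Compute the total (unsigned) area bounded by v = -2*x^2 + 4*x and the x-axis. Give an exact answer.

The curve meets the x-axis where -2*x^2 + 4*x = 0, i.e. -2*x*(x - 2) = 0, at x = 0, 2.
On [0, 2] the curve lies above the axis; ∫[0,2] (-2*x^2 + 4*x) dx = 8/3, giving area 8/3.

8/3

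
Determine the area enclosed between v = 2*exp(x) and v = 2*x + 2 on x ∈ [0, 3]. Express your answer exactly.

On [0, 3], (2*exp(x)) - (2*x + 2) = -2*x + 2*exp(x) - 2 is ≥ 0 throughout, so the area is a single integral of |-2*x + 2*exp(x) - 2|.
∫[0,3] (-2*x + 2*exp(x) - 2) dx = -17 + 2*exp(3).

-17 + 2*exp(3)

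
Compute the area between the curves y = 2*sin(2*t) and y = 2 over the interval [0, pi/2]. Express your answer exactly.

On [0, pi/2], (2*sin(2*t)) - (2) = 2*sin(2*t) - 2 is ≤ 0 throughout, so the area is a single integral of |2*sin(2*t) - 2|.
∫[0,pi/2] (2*sin(2*t) - 2) dt = 2 - pi; the area of that piece is -2 + pi.

-2 + pi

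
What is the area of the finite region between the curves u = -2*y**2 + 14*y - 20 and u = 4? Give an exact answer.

1/3

Both boundary curves give u as a function of y, so integrate with respect to y. Setting them equal: -2*y**2 + 14*y - 24 = 0, i.e. -2*(y - 4)*(y - 3) = 0, so they meet at y = 3, 4.
For y in [3, 4], u = -2*y**2 + 14*y - 20 is on the right; area = ∫[3,4] (-2*y**2 + 14*y - 24) dy = 1/3.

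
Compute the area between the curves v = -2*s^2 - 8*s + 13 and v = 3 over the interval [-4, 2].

The difference (-2*s^2 - 8*s + 13) - (3) = -2*s^2 - 8*s + 10 changes sign at s = 1 inside [-4, 2], so split the integral there.
∫[-4,1] (-2*s^2 - 8*s + 10) ds = 200/3.
∫[1,2] (-2*s^2 - 8*s + 10) ds = -20/3; the area of that piece is 20/3.
Total area = 200/3 + 20/3 = 220/3.

220/3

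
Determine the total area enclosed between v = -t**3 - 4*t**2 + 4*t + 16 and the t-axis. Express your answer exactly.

148/3

The curve meets the t-axis where -t**3 - 4*t**2 + 4*t + 16 = 0, i.e. -(t - 2)*(t + 2)*(t + 4) = 0, at t = -4, -2, 2.
On [-4, -2] the curve lies below the axis; ∫[-4,-2] (-t**3 - 4*t**2 + 4*t + 16) dt = -20/3, giving area 20/3.
On [-2, 2] the curve lies above the axis; ∫[-2,2] (-t**3 - 4*t**2 + 4*t + 16) dt = 128/3, giving area 128/3.
Total area = 20/3 + 128/3 = 148/3.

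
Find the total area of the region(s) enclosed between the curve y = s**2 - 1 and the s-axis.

4/3

The curve meets the s-axis where s**2 - 1 = 0, i.e. (s - 1)*(s + 1) = 0, at s = -1, 1.
On [-1, 1] the curve lies below the axis; ∫[-1,1] (s**2 - 1) ds = -4/3, giving area 4/3.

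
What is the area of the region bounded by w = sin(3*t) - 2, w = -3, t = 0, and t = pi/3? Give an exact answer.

2/3 + pi/3

On [0, pi/3], (sin(3*t) - 2) - (-3) = sin(3*t) + 1 is ≥ 0 throughout, so the area is a single integral of |sin(3*t) + 1|.
∫[0,pi/3] (sin(3*t) + 1) dt = 2/3 + pi/3.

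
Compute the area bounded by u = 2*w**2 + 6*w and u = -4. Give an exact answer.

1/3

Both boundary curves give u as a function of w, so integrate with respect to w. Setting them equal: 2*w**2 + 6*w + 4 = 0, i.e. 2*(w + 1)*(w + 2) = 0, so they meet at w = -2, -1.
For w in [-2, -1], u = 2*w**2 + 6*w is on the left; area = ∫[-2,-1] (-(2*w**2 + 6*w + 4)) dw = 1/3.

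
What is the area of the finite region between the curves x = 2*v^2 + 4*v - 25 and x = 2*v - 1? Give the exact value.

343/3

Both boundary curves give x as a function of v, so integrate with respect to v. Setting them equal: 2*v^2 + 2*v - 24 = 0, i.e. 2*(v - 3)*(v + 4) = 0, so they meet at v = -4, 3.
For v in [-4, 3], x = 2*v^2 + 4*v - 25 is on the left; area = ∫[-4,3] (-(2*v^2 + 2*v - 24)) dv = 343/3.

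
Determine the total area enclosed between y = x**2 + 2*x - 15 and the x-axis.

256/3

The curve meets the x-axis where x**2 + 2*x - 15 = 0, i.e. (x - 3)*(x + 5) = 0, at x = -5, 3.
On [-5, 3] the curve lies below the axis; ∫[-5,3] (x**2 + 2*x - 15) dx = -256/3, giving area 256/3.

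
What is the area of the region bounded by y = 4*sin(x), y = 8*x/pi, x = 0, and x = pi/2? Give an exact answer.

4 - pi

On [0, pi/2], (4*sin(x)) - (8*x/pi) = -8*x/pi + 4*sin(x) is ≥ 0 throughout, so the area is a single integral of |-8*x/pi + 4*sin(x)|.
∫[0,pi/2] (-8*x/pi + 4*sin(x)) dx = 4 - pi.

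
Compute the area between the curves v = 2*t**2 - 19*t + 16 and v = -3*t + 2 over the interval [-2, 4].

108

The difference (2*t**2 - 19*t + 16) - (-3*t + 2) = 2*t**2 - 16*t + 14 changes sign at t = 1 inside [-2, 4], so split the integral there.
∫[-2,1] (2*t**2 - 16*t + 14) dt = 72.
∫[1,4] (2*t**2 - 16*t + 14) dt = -36; the area of that piece is 36.
Total area = 72 + 36 = 108.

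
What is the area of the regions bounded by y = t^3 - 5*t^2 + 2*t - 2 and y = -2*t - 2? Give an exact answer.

71/6

Set the curves equal: t^3 - 5*t^2 + 2*t - 2 = -2*t - 2, so t^3 - 5*t^2 + 4*t = 0, which factors as t*(t - 4)*(t - 1) = 0. The curves meet at t = 0, 1, 4.
On [0, 1], y = t^3 - 5*t^2 + 2*t - 2 is on top; that piece has area ∫[0,1] (t^3 - 5*t^2 + 4*t) dt = 7/12.
On [1, 4], y = -2*t - 2 is on top; that piece has area ∫[1,4] (-(t^3 - 5*t^2 + 4*t)) dt = 45/4.
Total enclosed area = 7/12 + 45/4 = 71/6.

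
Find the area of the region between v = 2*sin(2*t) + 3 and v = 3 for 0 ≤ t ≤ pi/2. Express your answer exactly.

2

On [0, pi/2], (2*sin(2*t) + 3) - (3) = 2*sin(2*t) is ≥ 0 throughout, so the area is a single integral of |2*sin(2*t)|.
∫[0,pi/2] (2*sin(2*t)) dt = 2.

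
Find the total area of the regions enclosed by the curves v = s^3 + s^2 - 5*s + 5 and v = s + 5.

253/12

Set the curves equal: s^3 + s^2 - 5*s + 5 = s + 5, so s^3 + s^2 - 6*s = 0, which factors as s*(s - 2)*(s + 3) = 0. The curves meet at s = -3, 0, 2.
On [-3, 0], v = s^3 + s^2 - 5*s + 5 is on top; that piece has area ∫[-3,0] (s^3 + s^2 - 6*s) ds = 63/4.
On [0, 2], v = s + 5 is on top; that piece has area ∫[0,2] (-(s^3 + s^2 - 6*s)) ds = 16/3.
Total enclosed area = 63/4 + 16/3 = 253/12.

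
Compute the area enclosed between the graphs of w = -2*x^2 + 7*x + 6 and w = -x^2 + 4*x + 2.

Set the curves equal: -2*x^2 + 7*x + 6 = -x^2 + 4*x + 2, so -x^2 + 3*x + 4 = 0, which factors as -(x - 4)*(x + 1) = 0. The curves meet at x = -1, 4.
On [-1, 4], w = -2*x^2 + 7*x + 6 is on top; that piece has area ∫[-1,4] (-x^2 + 3*x + 4) dx = 125/6.

125/6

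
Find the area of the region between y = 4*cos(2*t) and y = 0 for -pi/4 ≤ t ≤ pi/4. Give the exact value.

On [-pi/4, pi/4], (4*cos(2*t)) - (0) = 4*cos(2*t) is ≥ 0 throughout, so the area is a single integral of |4*cos(2*t)|.
∫[-pi/4,pi/4] (4*cos(2*t)) dt = 4.

4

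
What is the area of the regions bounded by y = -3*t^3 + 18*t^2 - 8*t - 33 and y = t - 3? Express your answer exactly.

Set the curves equal: -3*t^3 + 18*t^2 - 8*t - 33 = t - 3, so -3*t^3 + 18*t^2 - 9*t - 30 = 0, which factors as -3*(t - 5)*(t - 2)*(t + 1) = 0. The curves meet at t = -1, 2, 5.
On [-1, 2], y = t - 3 is on top; that piece has area ∫[-1,2] (-(-3*t^3 + 18*t^2 - 9*t - 30)) dt = 243/4.
On [2, 5], y = -3*t^3 + 18*t^2 - 8*t - 33 is on top; that piece has area ∫[2,5] (-3*t^3 + 18*t^2 - 9*t - 30) dt = 243/4.
Total enclosed area = 243/4 + 243/4 = 243/2.

243/2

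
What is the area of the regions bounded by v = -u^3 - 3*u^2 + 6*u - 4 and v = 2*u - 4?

Set the curves equal: -u^3 - 3*u^2 + 6*u - 4 = 2*u - 4, so -u^3 - 3*u^2 + 4*u = 0, which factors as -u*(u - 1)*(u + 4) = 0. The curves meet at u = -4, 0, 1.
On [-4, 0], v = 2*u - 4 is on top; that piece has area ∫[-4,0] (-(-u^3 - 3*u^2 + 4*u)) du = 32.
On [0, 1], v = -u^3 - 3*u^2 + 6*u - 4 is on top; that piece has area ∫[0,1] (-u^3 - 3*u^2 + 4*u) du = 3/4.
Total enclosed area = 32 + 3/4 = 131/4.

131/4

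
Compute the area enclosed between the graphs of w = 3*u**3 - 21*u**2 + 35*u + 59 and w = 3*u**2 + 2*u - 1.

Set the curves equal: 3*u**3 - 21*u**2 + 35*u + 59 = 3*u**2 + 2*u - 1, so 3*u**3 - 24*u**2 + 33*u + 60 = 0, which factors as 3*(u - 5)*(u - 4)*(u + 1) = 0. The curves meet at u = -1, 4, 5.
On [-1, 4], w = 3*u**3 - 21*u**2 + 35*u + 59 is on top; that piece has area ∫[-1,4] (3*u**3 - 24*u**2 + 33*u + 60) du = 875/4.
On [4, 5], w = 3*u**2 + 2*u - 1 is on top; that piece has area ∫[4,5] (-(3*u**3 - 24*u**2 + 33*u + 60)) du = 11/4.
Total enclosed area = 875/4 + 11/4 = 443/2.

443/2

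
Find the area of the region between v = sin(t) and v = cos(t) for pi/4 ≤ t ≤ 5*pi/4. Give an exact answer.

2*sqrt(2)

On [pi/4, 5*pi/4], (sin(t)) - (cos(t)) = sin(t) - cos(t) is ≥ 0 throughout, so the area is a single integral of |sin(t) - cos(t)|.
∫[pi/4,5*pi/4] (sin(t) - cos(t)) dt = 2*sqrt(2).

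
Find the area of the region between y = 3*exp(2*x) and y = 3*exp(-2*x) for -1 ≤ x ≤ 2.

The difference (3*exp(2*x)) - (3*exp(-2*x)) = 3*exp(2*x) - 3*exp(-2*x) changes sign at x = 0 inside [-1, 2], so split the integral there.
∫[-1,0] (3*exp(2*x) - 3*exp(-2*x)) dx = -3*exp(2)/2 - 3*exp(-2)/2 + 3; the area of that piece is -3 + 3*exp(-2)/2 + 3*exp(2)/2.
∫[0,2] (3*exp(2*x) - 3*exp(-2*x)) dx = -3 + 3*exp(-4)/2 + 3*exp(4)/2.
Total area = (-3 + 3*exp(-2)/2 + 3*exp(2)/2) + (-3 + 3*exp(-4)/2 + 3*exp(4)/2) = -6 + 3*exp(-4)/2 + 3*exp(-2)/2 + 3*exp(2)/2 + 3*exp(4)/2.

-6 + 3*exp(-4)/2 + 3*exp(-2)/2 + 3*exp(2)/2 + 3*exp(4)/2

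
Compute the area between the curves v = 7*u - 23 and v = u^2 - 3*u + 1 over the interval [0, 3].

36

On [0, 3], (7*u - 23) - (u^2 - 3*u + 1) = -u^2 + 10*u - 24 is ≤ 0 throughout, so the area is a single integral of |-u^2 + 10*u - 24|.
∫[0,3] (-u^2 + 10*u - 24) du = -36; the area of that piece is 36.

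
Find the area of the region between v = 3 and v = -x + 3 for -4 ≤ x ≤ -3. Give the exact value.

7/2

On [-4, -3], (3) - (-x + 3) = x is ≤ 0 throughout, so the area is a single integral of |x|.
∫[-4,-3] (x) dx = -7/2; the area of that piece is 7/2.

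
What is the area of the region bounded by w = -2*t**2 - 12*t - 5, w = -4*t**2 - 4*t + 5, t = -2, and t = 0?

The difference (-2*t**2 - 12*t - 5) - (-4*t**2 - 4*t + 5) = 2*t**2 - 8*t - 10 changes sign at t = -1 inside [-2, 0], so split the integral there.
∫[-2,-1] (2*t**2 - 8*t - 10) dt = 20/3.
∫[-1,0] (2*t**2 - 8*t - 10) dt = -16/3; the area of that piece is 16/3.
Total area = 20/3 + 16/3 = 12.

12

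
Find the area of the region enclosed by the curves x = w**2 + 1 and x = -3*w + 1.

Both boundary curves give x as a function of w, so integrate with respect to w. Setting them equal: w**2 + 3*w = 0, i.e. w*(w + 3) = 0, so they meet at w = -3, 0.
For w in [-3, 0], x = w**2 + 1 is on the left; area = ∫[-3,0] (-(w**2 + 3*w)) dw = 9/2.

9/2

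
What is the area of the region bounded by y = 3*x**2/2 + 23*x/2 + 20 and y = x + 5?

27/4

Set the curves equal: 3*x**2/2 + 23*x/2 + 20 = x + 5, so 3*x**2/2 + 21*x/2 + 15 = 0, which factors as 3*(x + 2)*(x + 5)/2 = 0. The curves meet at x = -5, -2.
On [-5, -2], y = x + 5 is on top; that piece has area ∫[-5,-2] (-(3*x**2/2 + 21*x/2 + 15)) dx = 27/4.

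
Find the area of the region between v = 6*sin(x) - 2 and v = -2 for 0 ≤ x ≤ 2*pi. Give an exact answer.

24

The difference (6*sin(x) - 2) - (-2) = 6*sin(x) changes sign at x = pi inside [0, 2*pi], so split the integral there.
∫[0,pi] (6*sin(x)) dx = 12.
∫[pi,2*pi] (6*sin(x)) dx = -12; the area of that piece is 12.
Total area = 12 + 12 = 24.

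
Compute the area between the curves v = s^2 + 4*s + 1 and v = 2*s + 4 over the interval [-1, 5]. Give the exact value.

The difference (s^2 + 4*s + 1) - (2*s + 4) = s^2 + 2*s - 3 changes sign at s = 1 inside [-1, 5], so split the integral there.
∫[-1,1] (s^2 + 2*s - 3) ds = -16/3; the area of that piece is 16/3.
∫[1,5] (s^2 + 2*s - 3) ds = 160/3.
Total area = 16/3 + 160/3 = 176/3.

176/3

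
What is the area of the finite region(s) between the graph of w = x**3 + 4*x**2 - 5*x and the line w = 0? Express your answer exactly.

The curve meets the x-axis where x**3 + 4*x**2 - 5*x = 0, i.e. x*(x - 1)*(x + 5) = 0, at x = -5, 0, 1.
On [-5, 0] the curve lies above the axis; ∫[-5,0] (x**3 + 4*x**2 - 5*x) dx = 875/12, giving area 875/12.
On [0, 1] the curve lies below the axis; ∫[0,1] (x**3 + 4*x**2 - 5*x) dx = -11/12, giving area 11/12.
Total area = 875/12 + 11/12 = 443/6.

443/6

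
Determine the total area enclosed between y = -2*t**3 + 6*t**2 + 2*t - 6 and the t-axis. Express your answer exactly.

16

The curve meets the t-axis where -2*t**3 + 6*t**2 + 2*t - 6 = 0, i.e. -2*(t - 3)*(t - 1)*(t + 1) = 0, at t = -1, 1, 3.
On [-1, 1] the curve lies below the axis; ∫[-1,1] (-2*t**3 + 6*t**2 + 2*t - 6) dt = -8, giving area 8.
On [1, 3] the curve lies above the axis; ∫[1,3] (-2*t**3 + 6*t**2 + 2*t - 6) dt = 8, giving area 8.
Total area = 8 + 8 = 16.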